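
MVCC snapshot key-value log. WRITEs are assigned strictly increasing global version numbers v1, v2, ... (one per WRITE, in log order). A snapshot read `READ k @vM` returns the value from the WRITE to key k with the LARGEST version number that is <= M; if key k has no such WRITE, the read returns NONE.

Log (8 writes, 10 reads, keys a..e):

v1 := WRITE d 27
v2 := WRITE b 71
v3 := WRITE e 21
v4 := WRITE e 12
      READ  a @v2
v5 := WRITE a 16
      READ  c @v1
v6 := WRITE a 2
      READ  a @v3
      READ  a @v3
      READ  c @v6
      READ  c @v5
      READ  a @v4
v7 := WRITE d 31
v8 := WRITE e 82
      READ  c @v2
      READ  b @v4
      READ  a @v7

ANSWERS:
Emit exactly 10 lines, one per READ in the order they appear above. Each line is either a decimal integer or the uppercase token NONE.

Answer: NONE
NONE
NONE
NONE
NONE
NONE
NONE
NONE
71
2

Derivation:
v1: WRITE d=27  (d history now [(1, 27)])
v2: WRITE b=71  (b history now [(2, 71)])
v3: WRITE e=21  (e history now [(3, 21)])
v4: WRITE e=12  (e history now [(3, 21), (4, 12)])
READ a @v2: history=[] -> no version <= 2 -> NONE
v5: WRITE a=16  (a history now [(5, 16)])
READ c @v1: history=[] -> no version <= 1 -> NONE
v6: WRITE a=2  (a history now [(5, 16), (6, 2)])
READ a @v3: history=[(5, 16), (6, 2)] -> no version <= 3 -> NONE
READ a @v3: history=[(5, 16), (6, 2)] -> no version <= 3 -> NONE
READ c @v6: history=[] -> no version <= 6 -> NONE
READ c @v5: history=[] -> no version <= 5 -> NONE
READ a @v4: history=[(5, 16), (6, 2)] -> no version <= 4 -> NONE
v7: WRITE d=31  (d history now [(1, 27), (7, 31)])
v8: WRITE e=82  (e history now [(3, 21), (4, 12), (8, 82)])
READ c @v2: history=[] -> no version <= 2 -> NONE
READ b @v4: history=[(2, 71)] -> pick v2 -> 71
READ a @v7: history=[(5, 16), (6, 2)] -> pick v6 -> 2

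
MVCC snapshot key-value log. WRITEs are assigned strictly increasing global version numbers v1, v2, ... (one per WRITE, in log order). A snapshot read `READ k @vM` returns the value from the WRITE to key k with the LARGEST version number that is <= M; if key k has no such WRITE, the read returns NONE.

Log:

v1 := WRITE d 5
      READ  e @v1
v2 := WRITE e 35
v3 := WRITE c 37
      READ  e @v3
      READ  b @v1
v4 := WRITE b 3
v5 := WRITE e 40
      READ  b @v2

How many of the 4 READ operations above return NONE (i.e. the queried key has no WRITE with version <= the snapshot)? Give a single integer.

Answer: 3

Derivation:
v1: WRITE d=5  (d history now [(1, 5)])
READ e @v1: history=[] -> no version <= 1 -> NONE
v2: WRITE e=35  (e history now [(2, 35)])
v3: WRITE c=37  (c history now [(3, 37)])
READ e @v3: history=[(2, 35)] -> pick v2 -> 35
READ b @v1: history=[] -> no version <= 1 -> NONE
v4: WRITE b=3  (b history now [(4, 3)])
v5: WRITE e=40  (e history now [(2, 35), (5, 40)])
READ b @v2: history=[(4, 3)] -> no version <= 2 -> NONE
Read results in order: ['NONE', '35', 'NONE', 'NONE']
NONE count = 3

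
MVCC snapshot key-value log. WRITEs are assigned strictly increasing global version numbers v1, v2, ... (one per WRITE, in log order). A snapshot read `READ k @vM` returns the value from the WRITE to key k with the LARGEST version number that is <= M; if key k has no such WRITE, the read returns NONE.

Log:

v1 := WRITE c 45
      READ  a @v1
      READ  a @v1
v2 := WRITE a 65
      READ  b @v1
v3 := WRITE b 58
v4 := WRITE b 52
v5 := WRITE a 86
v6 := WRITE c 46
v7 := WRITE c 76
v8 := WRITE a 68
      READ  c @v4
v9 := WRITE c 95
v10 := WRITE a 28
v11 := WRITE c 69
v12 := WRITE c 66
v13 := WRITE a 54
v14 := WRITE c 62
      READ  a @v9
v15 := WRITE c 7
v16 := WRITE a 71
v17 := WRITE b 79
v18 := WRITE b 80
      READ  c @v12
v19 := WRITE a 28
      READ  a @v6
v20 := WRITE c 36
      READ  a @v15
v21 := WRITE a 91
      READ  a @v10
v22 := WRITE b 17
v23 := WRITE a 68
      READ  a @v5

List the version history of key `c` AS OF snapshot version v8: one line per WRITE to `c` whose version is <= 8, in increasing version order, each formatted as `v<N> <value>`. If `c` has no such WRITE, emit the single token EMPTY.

Answer: v1 45
v6 46
v7 76

Derivation:
Scan writes for key=c with version <= 8:
  v1 WRITE c 45 -> keep
  v2 WRITE a 65 -> skip
  v3 WRITE b 58 -> skip
  v4 WRITE b 52 -> skip
  v5 WRITE a 86 -> skip
  v6 WRITE c 46 -> keep
  v7 WRITE c 76 -> keep
  v8 WRITE a 68 -> skip
  v9 WRITE c 95 -> drop (> snap)
  v10 WRITE a 28 -> skip
  v11 WRITE c 69 -> drop (> snap)
  v12 WRITE c 66 -> drop (> snap)
  v13 WRITE a 54 -> skip
  v14 WRITE c 62 -> drop (> snap)
  v15 WRITE c 7 -> drop (> snap)
  v16 WRITE a 71 -> skip
  v17 WRITE b 79 -> skip
  v18 WRITE b 80 -> skip
  v19 WRITE a 28 -> skip
  v20 WRITE c 36 -> drop (> snap)
  v21 WRITE a 91 -> skip
  v22 WRITE b 17 -> skip
  v23 WRITE a 68 -> skip
Collected: [(1, 45), (6, 46), (7, 76)]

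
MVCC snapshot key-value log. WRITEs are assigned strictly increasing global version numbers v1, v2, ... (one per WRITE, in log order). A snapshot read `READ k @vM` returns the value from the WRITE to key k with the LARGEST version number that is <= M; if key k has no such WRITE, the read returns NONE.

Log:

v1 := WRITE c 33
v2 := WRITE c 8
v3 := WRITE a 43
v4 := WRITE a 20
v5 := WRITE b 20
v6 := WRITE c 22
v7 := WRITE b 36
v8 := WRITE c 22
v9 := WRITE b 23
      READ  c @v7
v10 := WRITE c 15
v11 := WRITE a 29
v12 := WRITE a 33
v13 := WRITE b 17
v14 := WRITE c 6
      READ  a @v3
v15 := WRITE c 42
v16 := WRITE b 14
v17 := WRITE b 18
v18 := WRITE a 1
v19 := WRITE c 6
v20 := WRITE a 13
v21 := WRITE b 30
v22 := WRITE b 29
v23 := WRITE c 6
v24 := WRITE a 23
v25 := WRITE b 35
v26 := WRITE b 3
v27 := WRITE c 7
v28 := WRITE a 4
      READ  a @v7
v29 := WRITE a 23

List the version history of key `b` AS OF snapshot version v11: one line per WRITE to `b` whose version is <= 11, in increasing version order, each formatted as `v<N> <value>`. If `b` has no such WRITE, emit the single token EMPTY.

Answer: v5 20
v7 36
v9 23

Derivation:
Scan writes for key=b with version <= 11:
  v1 WRITE c 33 -> skip
  v2 WRITE c 8 -> skip
  v3 WRITE a 43 -> skip
  v4 WRITE a 20 -> skip
  v5 WRITE b 20 -> keep
  v6 WRITE c 22 -> skip
  v7 WRITE b 36 -> keep
  v8 WRITE c 22 -> skip
  v9 WRITE b 23 -> keep
  v10 WRITE c 15 -> skip
  v11 WRITE a 29 -> skip
  v12 WRITE a 33 -> skip
  v13 WRITE b 17 -> drop (> snap)
  v14 WRITE c 6 -> skip
  v15 WRITE c 42 -> skip
  v16 WRITE b 14 -> drop (> snap)
  v17 WRITE b 18 -> drop (> snap)
  v18 WRITE a 1 -> skip
  v19 WRITE c 6 -> skip
  v20 WRITE a 13 -> skip
  v21 WRITE b 30 -> drop (> snap)
  v22 WRITE b 29 -> drop (> snap)
  v23 WRITE c 6 -> skip
  v24 WRITE a 23 -> skip
  v25 WRITE b 35 -> drop (> snap)
  v26 WRITE b 3 -> drop (> snap)
  v27 WRITE c 7 -> skip
  v28 WRITE a 4 -> skip
  v29 WRITE a 23 -> skip
Collected: [(5, 20), (7, 36), (9, 23)]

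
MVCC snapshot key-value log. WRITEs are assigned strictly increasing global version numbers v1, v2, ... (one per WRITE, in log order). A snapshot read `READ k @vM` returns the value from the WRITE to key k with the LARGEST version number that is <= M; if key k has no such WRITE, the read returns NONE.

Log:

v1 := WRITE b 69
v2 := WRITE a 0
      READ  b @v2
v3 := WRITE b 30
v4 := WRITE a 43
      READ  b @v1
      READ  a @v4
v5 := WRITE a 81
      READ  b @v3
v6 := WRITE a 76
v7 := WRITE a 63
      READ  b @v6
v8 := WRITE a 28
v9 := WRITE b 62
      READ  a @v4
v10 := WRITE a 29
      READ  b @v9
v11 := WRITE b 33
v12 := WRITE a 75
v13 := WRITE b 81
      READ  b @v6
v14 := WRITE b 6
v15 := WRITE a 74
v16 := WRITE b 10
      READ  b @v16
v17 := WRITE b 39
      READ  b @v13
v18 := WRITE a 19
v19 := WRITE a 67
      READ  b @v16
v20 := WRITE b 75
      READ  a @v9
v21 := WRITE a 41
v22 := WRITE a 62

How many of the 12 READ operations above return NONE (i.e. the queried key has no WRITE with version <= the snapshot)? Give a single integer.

v1: WRITE b=69  (b history now [(1, 69)])
v2: WRITE a=0  (a history now [(2, 0)])
READ b @v2: history=[(1, 69)] -> pick v1 -> 69
v3: WRITE b=30  (b history now [(1, 69), (3, 30)])
v4: WRITE a=43  (a history now [(2, 0), (4, 43)])
READ b @v1: history=[(1, 69), (3, 30)] -> pick v1 -> 69
READ a @v4: history=[(2, 0), (4, 43)] -> pick v4 -> 43
v5: WRITE a=81  (a history now [(2, 0), (4, 43), (5, 81)])
READ b @v3: history=[(1, 69), (3, 30)] -> pick v3 -> 30
v6: WRITE a=76  (a history now [(2, 0), (4, 43), (5, 81), (6, 76)])
v7: WRITE a=63  (a history now [(2, 0), (4, 43), (5, 81), (6, 76), (7, 63)])
READ b @v6: history=[(1, 69), (3, 30)] -> pick v3 -> 30
v8: WRITE a=28  (a history now [(2, 0), (4, 43), (5, 81), (6, 76), (7, 63), (8, 28)])
v9: WRITE b=62  (b history now [(1, 69), (3, 30), (9, 62)])
READ a @v4: history=[(2, 0), (4, 43), (5, 81), (6, 76), (7, 63), (8, 28)] -> pick v4 -> 43
v10: WRITE a=29  (a history now [(2, 0), (4, 43), (5, 81), (6, 76), (7, 63), (8, 28), (10, 29)])
READ b @v9: history=[(1, 69), (3, 30), (9, 62)] -> pick v9 -> 62
v11: WRITE b=33  (b history now [(1, 69), (3, 30), (9, 62), (11, 33)])
v12: WRITE a=75  (a history now [(2, 0), (4, 43), (5, 81), (6, 76), (7, 63), (8, 28), (10, 29), (12, 75)])
v13: WRITE b=81  (b history now [(1, 69), (3, 30), (9, 62), (11, 33), (13, 81)])
READ b @v6: history=[(1, 69), (3, 30), (9, 62), (11, 33), (13, 81)] -> pick v3 -> 30
v14: WRITE b=6  (b history now [(1, 69), (3, 30), (9, 62), (11, 33), (13, 81), (14, 6)])
v15: WRITE a=74  (a history now [(2, 0), (4, 43), (5, 81), (6, 76), (7, 63), (8, 28), (10, 29), (12, 75), (15, 74)])
v16: WRITE b=10  (b history now [(1, 69), (3, 30), (9, 62), (11, 33), (13, 81), (14, 6), (16, 10)])
READ b @v16: history=[(1, 69), (3, 30), (9, 62), (11, 33), (13, 81), (14, 6), (16, 10)] -> pick v16 -> 10
v17: WRITE b=39  (b history now [(1, 69), (3, 30), (9, 62), (11, 33), (13, 81), (14, 6), (16, 10), (17, 39)])
READ b @v13: history=[(1, 69), (3, 30), (9, 62), (11, 33), (13, 81), (14, 6), (16, 10), (17, 39)] -> pick v13 -> 81
v18: WRITE a=19  (a history now [(2, 0), (4, 43), (5, 81), (6, 76), (7, 63), (8, 28), (10, 29), (12, 75), (15, 74), (18, 19)])
v19: WRITE a=67  (a history now [(2, 0), (4, 43), (5, 81), (6, 76), (7, 63), (8, 28), (10, 29), (12, 75), (15, 74), (18, 19), (19, 67)])
READ b @v16: history=[(1, 69), (3, 30), (9, 62), (11, 33), (13, 81), (14, 6), (16, 10), (17, 39)] -> pick v16 -> 10
v20: WRITE b=75  (b history now [(1, 69), (3, 30), (9, 62), (11, 33), (13, 81), (14, 6), (16, 10), (17, 39), (20, 75)])
READ a @v9: history=[(2, 0), (4, 43), (5, 81), (6, 76), (7, 63), (8, 28), (10, 29), (12, 75), (15, 74), (18, 19), (19, 67)] -> pick v8 -> 28
v21: WRITE a=41  (a history now [(2, 0), (4, 43), (5, 81), (6, 76), (7, 63), (8, 28), (10, 29), (12, 75), (15, 74), (18, 19), (19, 67), (21, 41)])
v22: WRITE a=62  (a history now [(2, 0), (4, 43), (5, 81), (6, 76), (7, 63), (8, 28), (10, 29), (12, 75), (15, 74), (18, 19), (19, 67), (21, 41), (22, 62)])
Read results in order: ['69', '69', '43', '30', '30', '43', '62', '30', '10', '81', '10', '28']
NONE count = 0

Answer: 0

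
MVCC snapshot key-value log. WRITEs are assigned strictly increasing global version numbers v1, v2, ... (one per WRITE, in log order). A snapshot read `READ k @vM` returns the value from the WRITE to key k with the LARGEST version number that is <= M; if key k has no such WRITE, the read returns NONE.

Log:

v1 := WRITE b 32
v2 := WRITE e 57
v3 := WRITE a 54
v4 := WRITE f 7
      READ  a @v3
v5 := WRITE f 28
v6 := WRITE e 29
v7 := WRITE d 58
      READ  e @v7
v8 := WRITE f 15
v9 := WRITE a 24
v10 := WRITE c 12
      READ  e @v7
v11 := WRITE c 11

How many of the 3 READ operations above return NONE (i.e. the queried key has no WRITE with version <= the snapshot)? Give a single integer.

Answer: 0

Derivation:
v1: WRITE b=32  (b history now [(1, 32)])
v2: WRITE e=57  (e history now [(2, 57)])
v3: WRITE a=54  (a history now [(3, 54)])
v4: WRITE f=7  (f history now [(4, 7)])
READ a @v3: history=[(3, 54)] -> pick v3 -> 54
v5: WRITE f=28  (f history now [(4, 7), (5, 28)])
v6: WRITE e=29  (e history now [(2, 57), (6, 29)])
v7: WRITE d=58  (d history now [(7, 58)])
READ e @v7: history=[(2, 57), (6, 29)] -> pick v6 -> 29
v8: WRITE f=15  (f history now [(4, 7), (5, 28), (8, 15)])
v9: WRITE a=24  (a history now [(3, 54), (9, 24)])
v10: WRITE c=12  (c history now [(10, 12)])
READ e @v7: history=[(2, 57), (6, 29)] -> pick v6 -> 29
v11: WRITE c=11  (c history now [(10, 12), (11, 11)])
Read results in order: ['54', '29', '29']
NONE count = 0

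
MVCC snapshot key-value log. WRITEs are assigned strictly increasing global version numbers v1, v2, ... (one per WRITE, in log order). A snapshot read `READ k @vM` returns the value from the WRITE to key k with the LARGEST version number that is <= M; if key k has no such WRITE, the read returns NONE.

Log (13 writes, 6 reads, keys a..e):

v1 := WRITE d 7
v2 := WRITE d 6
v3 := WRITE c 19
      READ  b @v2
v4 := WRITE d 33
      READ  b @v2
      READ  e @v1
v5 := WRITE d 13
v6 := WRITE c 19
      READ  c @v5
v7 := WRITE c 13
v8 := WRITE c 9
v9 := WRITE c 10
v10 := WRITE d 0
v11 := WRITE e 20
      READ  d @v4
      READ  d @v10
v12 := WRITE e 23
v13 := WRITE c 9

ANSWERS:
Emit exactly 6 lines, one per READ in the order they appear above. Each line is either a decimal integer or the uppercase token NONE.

v1: WRITE d=7  (d history now [(1, 7)])
v2: WRITE d=6  (d history now [(1, 7), (2, 6)])
v3: WRITE c=19  (c history now [(3, 19)])
READ b @v2: history=[] -> no version <= 2 -> NONE
v4: WRITE d=33  (d history now [(1, 7), (2, 6), (4, 33)])
READ b @v2: history=[] -> no version <= 2 -> NONE
READ e @v1: history=[] -> no version <= 1 -> NONE
v5: WRITE d=13  (d history now [(1, 7), (2, 6), (4, 33), (5, 13)])
v6: WRITE c=19  (c history now [(3, 19), (6, 19)])
READ c @v5: history=[(3, 19), (6, 19)] -> pick v3 -> 19
v7: WRITE c=13  (c history now [(3, 19), (6, 19), (7, 13)])
v8: WRITE c=9  (c history now [(3, 19), (6, 19), (7, 13), (8, 9)])
v9: WRITE c=10  (c history now [(3, 19), (6, 19), (7, 13), (8, 9), (9, 10)])
v10: WRITE d=0  (d history now [(1, 7), (2, 6), (4, 33), (5, 13), (10, 0)])
v11: WRITE e=20  (e history now [(11, 20)])
READ d @v4: history=[(1, 7), (2, 6), (4, 33), (5, 13), (10, 0)] -> pick v4 -> 33
READ d @v10: history=[(1, 7), (2, 6), (4, 33), (5, 13), (10, 0)] -> pick v10 -> 0
v12: WRITE e=23  (e history now [(11, 20), (12, 23)])
v13: WRITE c=9  (c history now [(3, 19), (6, 19), (7, 13), (8, 9), (9, 10), (13, 9)])

Answer: NONE
NONE
NONE
19
33
0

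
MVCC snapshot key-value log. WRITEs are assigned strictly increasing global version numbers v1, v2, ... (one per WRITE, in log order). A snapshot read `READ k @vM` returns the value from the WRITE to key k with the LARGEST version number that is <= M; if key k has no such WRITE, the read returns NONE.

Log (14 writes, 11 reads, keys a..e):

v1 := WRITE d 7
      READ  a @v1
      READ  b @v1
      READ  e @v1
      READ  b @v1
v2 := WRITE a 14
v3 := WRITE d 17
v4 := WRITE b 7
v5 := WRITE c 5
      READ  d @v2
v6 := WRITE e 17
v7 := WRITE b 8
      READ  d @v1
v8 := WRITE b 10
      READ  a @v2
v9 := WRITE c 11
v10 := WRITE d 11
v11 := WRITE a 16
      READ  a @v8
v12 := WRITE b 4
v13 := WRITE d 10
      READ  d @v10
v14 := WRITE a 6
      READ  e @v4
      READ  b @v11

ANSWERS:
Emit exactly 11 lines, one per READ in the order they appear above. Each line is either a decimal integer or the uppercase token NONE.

Answer: NONE
NONE
NONE
NONE
7
7
14
14
11
NONE
10

Derivation:
v1: WRITE d=7  (d history now [(1, 7)])
READ a @v1: history=[] -> no version <= 1 -> NONE
READ b @v1: history=[] -> no version <= 1 -> NONE
READ e @v1: history=[] -> no version <= 1 -> NONE
READ b @v1: history=[] -> no version <= 1 -> NONE
v2: WRITE a=14  (a history now [(2, 14)])
v3: WRITE d=17  (d history now [(1, 7), (3, 17)])
v4: WRITE b=7  (b history now [(4, 7)])
v5: WRITE c=5  (c history now [(5, 5)])
READ d @v2: history=[(1, 7), (3, 17)] -> pick v1 -> 7
v6: WRITE e=17  (e history now [(6, 17)])
v7: WRITE b=8  (b history now [(4, 7), (7, 8)])
READ d @v1: history=[(1, 7), (3, 17)] -> pick v1 -> 7
v8: WRITE b=10  (b history now [(4, 7), (7, 8), (8, 10)])
READ a @v2: history=[(2, 14)] -> pick v2 -> 14
v9: WRITE c=11  (c history now [(5, 5), (9, 11)])
v10: WRITE d=11  (d history now [(1, 7), (3, 17), (10, 11)])
v11: WRITE a=16  (a history now [(2, 14), (11, 16)])
READ a @v8: history=[(2, 14), (11, 16)] -> pick v2 -> 14
v12: WRITE b=4  (b history now [(4, 7), (7, 8), (8, 10), (12, 4)])
v13: WRITE d=10  (d history now [(1, 7), (3, 17), (10, 11), (13, 10)])
READ d @v10: history=[(1, 7), (3, 17), (10, 11), (13, 10)] -> pick v10 -> 11
v14: WRITE a=6  (a history now [(2, 14), (11, 16), (14, 6)])
READ e @v4: history=[(6, 17)] -> no version <= 4 -> NONE
READ b @v11: history=[(4, 7), (7, 8), (8, 10), (12, 4)] -> pick v8 -> 10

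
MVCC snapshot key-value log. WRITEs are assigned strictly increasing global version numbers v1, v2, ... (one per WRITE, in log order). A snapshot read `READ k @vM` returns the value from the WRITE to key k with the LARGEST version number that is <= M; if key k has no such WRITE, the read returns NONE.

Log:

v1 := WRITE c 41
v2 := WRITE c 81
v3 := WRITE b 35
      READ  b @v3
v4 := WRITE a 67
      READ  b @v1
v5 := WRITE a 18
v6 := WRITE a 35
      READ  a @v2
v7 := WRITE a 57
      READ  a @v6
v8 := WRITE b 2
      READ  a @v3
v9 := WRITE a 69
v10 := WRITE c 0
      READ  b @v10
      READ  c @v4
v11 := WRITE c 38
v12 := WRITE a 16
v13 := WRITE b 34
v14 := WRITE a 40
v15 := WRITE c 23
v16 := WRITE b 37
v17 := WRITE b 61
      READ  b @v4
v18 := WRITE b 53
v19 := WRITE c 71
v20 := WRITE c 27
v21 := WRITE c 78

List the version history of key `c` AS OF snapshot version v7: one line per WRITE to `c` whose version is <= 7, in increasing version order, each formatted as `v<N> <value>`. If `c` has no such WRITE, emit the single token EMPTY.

Scan writes for key=c with version <= 7:
  v1 WRITE c 41 -> keep
  v2 WRITE c 81 -> keep
  v3 WRITE b 35 -> skip
  v4 WRITE a 67 -> skip
  v5 WRITE a 18 -> skip
  v6 WRITE a 35 -> skip
  v7 WRITE a 57 -> skip
  v8 WRITE b 2 -> skip
  v9 WRITE a 69 -> skip
  v10 WRITE c 0 -> drop (> snap)
  v11 WRITE c 38 -> drop (> snap)
  v12 WRITE a 16 -> skip
  v13 WRITE b 34 -> skip
  v14 WRITE a 40 -> skip
  v15 WRITE c 23 -> drop (> snap)
  v16 WRITE b 37 -> skip
  v17 WRITE b 61 -> skip
  v18 WRITE b 53 -> skip
  v19 WRITE c 71 -> drop (> snap)
  v20 WRITE c 27 -> drop (> snap)
  v21 WRITE c 78 -> drop (> snap)
Collected: [(1, 41), (2, 81)]

Answer: v1 41
v2 81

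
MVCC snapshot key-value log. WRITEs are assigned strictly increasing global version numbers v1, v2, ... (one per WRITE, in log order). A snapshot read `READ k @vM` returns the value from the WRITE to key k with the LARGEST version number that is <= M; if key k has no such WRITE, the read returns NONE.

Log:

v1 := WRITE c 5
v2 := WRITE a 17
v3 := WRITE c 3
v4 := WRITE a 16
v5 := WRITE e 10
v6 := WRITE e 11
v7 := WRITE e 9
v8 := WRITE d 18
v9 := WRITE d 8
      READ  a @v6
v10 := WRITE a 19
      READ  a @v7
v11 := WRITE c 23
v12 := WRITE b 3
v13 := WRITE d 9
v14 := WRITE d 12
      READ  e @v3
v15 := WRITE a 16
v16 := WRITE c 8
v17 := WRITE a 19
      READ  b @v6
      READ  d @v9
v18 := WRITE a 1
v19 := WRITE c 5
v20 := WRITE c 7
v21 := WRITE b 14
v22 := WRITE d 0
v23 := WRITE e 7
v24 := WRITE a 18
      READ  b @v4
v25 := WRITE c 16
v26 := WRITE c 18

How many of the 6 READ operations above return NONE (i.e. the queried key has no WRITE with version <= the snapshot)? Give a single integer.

Answer: 3

Derivation:
v1: WRITE c=5  (c history now [(1, 5)])
v2: WRITE a=17  (a history now [(2, 17)])
v3: WRITE c=3  (c history now [(1, 5), (3, 3)])
v4: WRITE a=16  (a history now [(2, 17), (4, 16)])
v5: WRITE e=10  (e history now [(5, 10)])
v6: WRITE e=11  (e history now [(5, 10), (6, 11)])
v7: WRITE e=9  (e history now [(5, 10), (6, 11), (7, 9)])
v8: WRITE d=18  (d history now [(8, 18)])
v9: WRITE d=8  (d history now [(8, 18), (9, 8)])
READ a @v6: history=[(2, 17), (4, 16)] -> pick v4 -> 16
v10: WRITE a=19  (a history now [(2, 17), (4, 16), (10, 19)])
READ a @v7: history=[(2, 17), (4, 16), (10, 19)] -> pick v4 -> 16
v11: WRITE c=23  (c history now [(1, 5), (3, 3), (11, 23)])
v12: WRITE b=3  (b history now [(12, 3)])
v13: WRITE d=9  (d history now [(8, 18), (9, 8), (13, 9)])
v14: WRITE d=12  (d history now [(8, 18), (9, 8), (13, 9), (14, 12)])
READ e @v3: history=[(5, 10), (6, 11), (7, 9)] -> no version <= 3 -> NONE
v15: WRITE a=16  (a history now [(2, 17), (4, 16), (10, 19), (15, 16)])
v16: WRITE c=8  (c history now [(1, 5), (3, 3), (11, 23), (16, 8)])
v17: WRITE a=19  (a history now [(2, 17), (4, 16), (10, 19), (15, 16), (17, 19)])
READ b @v6: history=[(12, 3)] -> no version <= 6 -> NONE
READ d @v9: history=[(8, 18), (9, 8), (13, 9), (14, 12)] -> pick v9 -> 8
v18: WRITE a=1  (a history now [(2, 17), (4, 16), (10, 19), (15, 16), (17, 19), (18, 1)])
v19: WRITE c=5  (c history now [(1, 5), (3, 3), (11, 23), (16, 8), (19, 5)])
v20: WRITE c=7  (c history now [(1, 5), (3, 3), (11, 23), (16, 8), (19, 5), (20, 7)])
v21: WRITE b=14  (b history now [(12, 3), (21, 14)])
v22: WRITE d=0  (d history now [(8, 18), (9, 8), (13, 9), (14, 12), (22, 0)])
v23: WRITE e=7  (e history now [(5, 10), (6, 11), (7, 9), (23, 7)])
v24: WRITE a=18  (a history now [(2, 17), (4, 16), (10, 19), (15, 16), (17, 19), (18, 1), (24, 18)])
READ b @v4: history=[(12, 3), (21, 14)] -> no version <= 4 -> NONE
v25: WRITE c=16  (c history now [(1, 5), (3, 3), (11, 23), (16, 8), (19, 5), (20, 7), (25, 16)])
v26: WRITE c=18  (c history now [(1, 5), (3, 3), (11, 23), (16, 8), (19, 5), (20, 7), (25, 16), (26, 18)])
Read results in order: ['16', '16', 'NONE', 'NONE', '8', 'NONE']
NONE count = 3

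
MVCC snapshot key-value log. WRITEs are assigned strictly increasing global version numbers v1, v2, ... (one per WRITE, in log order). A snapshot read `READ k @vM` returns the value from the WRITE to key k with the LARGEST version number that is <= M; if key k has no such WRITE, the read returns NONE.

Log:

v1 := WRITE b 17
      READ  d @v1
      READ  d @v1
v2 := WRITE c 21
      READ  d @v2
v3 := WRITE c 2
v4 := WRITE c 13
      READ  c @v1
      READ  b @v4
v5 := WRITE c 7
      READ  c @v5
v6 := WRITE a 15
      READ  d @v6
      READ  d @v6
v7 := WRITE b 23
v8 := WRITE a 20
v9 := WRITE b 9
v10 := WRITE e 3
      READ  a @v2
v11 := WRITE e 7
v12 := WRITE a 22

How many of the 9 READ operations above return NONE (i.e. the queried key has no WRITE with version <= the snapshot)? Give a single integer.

Answer: 7

Derivation:
v1: WRITE b=17  (b history now [(1, 17)])
READ d @v1: history=[] -> no version <= 1 -> NONE
READ d @v1: history=[] -> no version <= 1 -> NONE
v2: WRITE c=21  (c history now [(2, 21)])
READ d @v2: history=[] -> no version <= 2 -> NONE
v3: WRITE c=2  (c history now [(2, 21), (3, 2)])
v4: WRITE c=13  (c history now [(2, 21), (3, 2), (4, 13)])
READ c @v1: history=[(2, 21), (3, 2), (4, 13)] -> no version <= 1 -> NONE
READ b @v4: history=[(1, 17)] -> pick v1 -> 17
v5: WRITE c=7  (c history now [(2, 21), (3, 2), (4, 13), (5, 7)])
READ c @v5: history=[(2, 21), (3, 2), (4, 13), (5, 7)] -> pick v5 -> 7
v6: WRITE a=15  (a history now [(6, 15)])
READ d @v6: history=[] -> no version <= 6 -> NONE
READ d @v6: history=[] -> no version <= 6 -> NONE
v7: WRITE b=23  (b history now [(1, 17), (7, 23)])
v8: WRITE a=20  (a history now [(6, 15), (8, 20)])
v9: WRITE b=9  (b history now [(1, 17), (7, 23), (9, 9)])
v10: WRITE e=3  (e history now [(10, 3)])
READ a @v2: history=[(6, 15), (8, 20)] -> no version <= 2 -> NONE
v11: WRITE e=7  (e history now [(10, 3), (11, 7)])
v12: WRITE a=22  (a history now [(6, 15), (8, 20), (12, 22)])
Read results in order: ['NONE', 'NONE', 'NONE', 'NONE', '17', '7', 'NONE', 'NONE', 'NONE']
NONE count = 7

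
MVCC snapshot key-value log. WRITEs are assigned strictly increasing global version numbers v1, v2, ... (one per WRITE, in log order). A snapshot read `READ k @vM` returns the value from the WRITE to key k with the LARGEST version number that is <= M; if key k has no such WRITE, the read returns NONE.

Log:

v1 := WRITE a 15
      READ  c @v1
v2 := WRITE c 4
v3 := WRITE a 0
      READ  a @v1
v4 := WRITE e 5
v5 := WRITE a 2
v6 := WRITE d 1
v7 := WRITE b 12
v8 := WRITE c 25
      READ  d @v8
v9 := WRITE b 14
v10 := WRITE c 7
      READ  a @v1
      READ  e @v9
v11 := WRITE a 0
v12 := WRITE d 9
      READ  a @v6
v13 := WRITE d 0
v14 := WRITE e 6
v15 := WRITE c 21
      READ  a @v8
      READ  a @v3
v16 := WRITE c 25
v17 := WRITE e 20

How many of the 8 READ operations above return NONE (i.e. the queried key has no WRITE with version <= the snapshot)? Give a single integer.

v1: WRITE a=15  (a history now [(1, 15)])
READ c @v1: history=[] -> no version <= 1 -> NONE
v2: WRITE c=4  (c history now [(2, 4)])
v3: WRITE a=0  (a history now [(1, 15), (3, 0)])
READ a @v1: history=[(1, 15), (3, 0)] -> pick v1 -> 15
v4: WRITE e=5  (e history now [(4, 5)])
v5: WRITE a=2  (a history now [(1, 15), (3, 0), (5, 2)])
v6: WRITE d=1  (d history now [(6, 1)])
v7: WRITE b=12  (b history now [(7, 12)])
v8: WRITE c=25  (c history now [(2, 4), (8, 25)])
READ d @v8: history=[(6, 1)] -> pick v6 -> 1
v9: WRITE b=14  (b history now [(7, 12), (9, 14)])
v10: WRITE c=7  (c history now [(2, 4), (8, 25), (10, 7)])
READ a @v1: history=[(1, 15), (3, 0), (5, 2)] -> pick v1 -> 15
READ e @v9: history=[(4, 5)] -> pick v4 -> 5
v11: WRITE a=0  (a history now [(1, 15), (3, 0), (5, 2), (11, 0)])
v12: WRITE d=9  (d history now [(6, 1), (12, 9)])
READ a @v6: history=[(1, 15), (3, 0), (5, 2), (11, 0)] -> pick v5 -> 2
v13: WRITE d=0  (d history now [(6, 1), (12, 9), (13, 0)])
v14: WRITE e=6  (e history now [(4, 5), (14, 6)])
v15: WRITE c=21  (c history now [(2, 4), (8, 25), (10, 7), (15, 21)])
READ a @v8: history=[(1, 15), (3, 0), (5, 2), (11, 0)] -> pick v5 -> 2
READ a @v3: history=[(1, 15), (3, 0), (5, 2), (11, 0)] -> pick v3 -> 0
v16: WRITE c=25  (c history now [(2, 4), (8, 25), (10, 7), (15, 21), (16, 25)])
v17: WRITE e=20  (e history now [(4, 5), (14, 6), (17, 20)])
Read results in order: ['NONE', '15', '1', '15', '5', '2', '2', '0']
NONE count = 1

Answer: 1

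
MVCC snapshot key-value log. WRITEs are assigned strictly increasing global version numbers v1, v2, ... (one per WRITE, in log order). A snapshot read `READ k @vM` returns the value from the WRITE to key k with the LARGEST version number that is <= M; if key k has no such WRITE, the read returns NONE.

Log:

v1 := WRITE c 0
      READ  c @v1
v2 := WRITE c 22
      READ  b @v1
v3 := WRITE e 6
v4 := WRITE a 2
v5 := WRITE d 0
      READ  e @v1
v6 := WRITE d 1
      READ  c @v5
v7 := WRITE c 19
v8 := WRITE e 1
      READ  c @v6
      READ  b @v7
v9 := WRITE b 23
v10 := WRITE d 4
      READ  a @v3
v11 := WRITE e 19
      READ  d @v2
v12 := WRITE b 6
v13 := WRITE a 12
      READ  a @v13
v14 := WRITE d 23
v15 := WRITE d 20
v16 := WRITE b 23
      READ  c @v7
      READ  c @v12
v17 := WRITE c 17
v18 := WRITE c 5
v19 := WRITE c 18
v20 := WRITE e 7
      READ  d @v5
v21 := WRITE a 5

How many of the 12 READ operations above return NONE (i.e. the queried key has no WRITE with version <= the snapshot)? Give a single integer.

Answer: 5

Derivation:
v1: WRITE c=0  (c history now [(1, 0)])
READ c @v1: history=[(1, 0)] -> pick v1 -> 0
v2: WRITE c=22  (c history now [(1, 0), (2, 22)])
READ b @v1: history=[] -> no version <= 1 -> NONE
v3: WRITE e=6  (e history now [(3, 6)])
v4: WRITE a=2  (a history now [(4, 2)])
v5: WRITE d=0  (d history now [(5, 0)])
READ e @v1: history=[(3, 6)] -> no version <= 1 -> NONE
v6: WRITE d=1  (d history now [(5, 0), (6, 1)])
READ c @v5: history=[(1, 0), (2, 22)] -> pick v2 -> 22
v7: WRITE c=19  (c history now [(1, 0), (2, 22), (7, 19)])
v8: WRITE e=1  (e history now [(3, 6), (8, 1)])
READ c @v6: history=[(1, 0), (2, 22), (7, 19)] -> pick v2 -> 22
READ b @v7: history=[] -> no version <= 7 -> NONE
v9: WRITE b=23  (b history now [(9, 23)])
v10: WRITE d=4  (d history now [(5, 0), (6, 1), (10, 4)])
READ a @v3: history=[(4, 2)] -> no version <= 3 -> NONE
v11: WRITE e=19  (e history now [(3, 6), (8, 1), (11, 19)])
READ d @v2: history=[(5, 0), (6, 1), (10, 4)] -> no version <= 2 -> NONE
v12: WRITE b=6  (b history now [(9, 23), (12, 6)])
v13: WRITE a=12  (a history now [(4, 2), (13, 12)])
READ a @v13: history=[(4, 2), (13, 12)] -> pick v13 -> 12
v14: WRITE d=23  (d history now [(5, 0), (6, 1), (10, 4), (14, 23)])
v15: WRITE d=20  (d history now [(5, 0), (6, 1), (10, 4), (14, 23), (15, 20)])
v16: WRITE b=23  (b history now [(9, 23), (12, 6), (16, 23)])
READ c @v7: history=[(1, 0), (2, 22), (7, 19)] -> pick v7 -> 19
READ c @v12: history=[(1, 0), (2, 22), (7, 19)] -> pick v7 -> 19
v17: WRITE c=17  (c history now [(1, 0), (2, 22), (7, 19), (17, 17)])
v18: WRITE c=5  (c history now [(1, 0), (2, 22), (7, 19), (17, 17), (18, 5)])
v19: WRITE c=18  (c history now [(1, 0), (2, 22), (7, 19), (17, 17), (18, 5), (19, 18)])
v20: WRITE e=7  (e history now [(3, 6), (8, 1), (11, 19), (20, 7)])
READ d @v5: history=[(5, 0), (6, 1), (10, 4), (14, 23), (15, 20)] -> pick v5 -> 0
v21: WRITE a=5  (a history now [(4, 2), (13, 12), (21, 5)])
Read results in order: ['0', 'NONE', 'NONE', '22', '22', 'NONE', 'NONE', 'NONE', '12', '19', '19', '0']
NONE count = 5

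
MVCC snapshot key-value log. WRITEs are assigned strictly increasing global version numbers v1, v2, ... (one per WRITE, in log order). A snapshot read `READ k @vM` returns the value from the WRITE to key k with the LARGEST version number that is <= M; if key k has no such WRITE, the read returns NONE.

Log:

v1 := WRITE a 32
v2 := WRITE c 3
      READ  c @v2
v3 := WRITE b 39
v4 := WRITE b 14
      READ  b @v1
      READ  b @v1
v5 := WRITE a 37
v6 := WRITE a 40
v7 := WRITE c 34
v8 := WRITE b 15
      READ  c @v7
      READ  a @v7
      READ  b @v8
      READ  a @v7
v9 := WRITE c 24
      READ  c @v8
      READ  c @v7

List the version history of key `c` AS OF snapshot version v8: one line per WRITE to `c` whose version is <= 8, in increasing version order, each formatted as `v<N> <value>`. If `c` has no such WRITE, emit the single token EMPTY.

Scan writes for key=c with version <= 8:
  v1 WRITE a 32 -> skip
  v2 WRITE c 3 -> keep
  v3 WRITE b 39 -> skip
  v4 WRITE b 14 -> skip
  v5 WRITE a 37 -> skip
  v6 WRITE a 40 -> skip
  v7 WRITE c 34 -> keep
  v8 WRITE b 15 -> skip
  v9 WRITE c 24 -> drop (> snap)
Collected: [(2, 3), (7, 34)]

Answer: v2 3
v7 34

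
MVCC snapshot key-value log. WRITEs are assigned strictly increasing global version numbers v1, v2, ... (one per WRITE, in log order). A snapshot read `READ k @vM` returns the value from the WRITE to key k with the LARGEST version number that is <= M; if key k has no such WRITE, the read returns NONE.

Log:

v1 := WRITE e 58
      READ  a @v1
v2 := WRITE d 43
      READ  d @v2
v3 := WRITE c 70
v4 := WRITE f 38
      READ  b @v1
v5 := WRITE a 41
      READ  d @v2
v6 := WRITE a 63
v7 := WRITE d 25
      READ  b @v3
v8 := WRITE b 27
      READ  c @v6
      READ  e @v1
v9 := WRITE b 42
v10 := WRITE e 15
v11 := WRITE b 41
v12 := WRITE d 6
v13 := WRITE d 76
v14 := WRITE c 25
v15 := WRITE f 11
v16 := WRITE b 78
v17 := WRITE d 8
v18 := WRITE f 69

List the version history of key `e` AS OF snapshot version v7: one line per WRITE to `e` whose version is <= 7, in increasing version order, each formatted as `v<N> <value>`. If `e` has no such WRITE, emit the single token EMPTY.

Answer: v1 58

Derivation:
Scan writes for key=e with version <= 7:
  v1 WRITE e 58 -> keep
  v2 WRITE d 43 -> skip
  v3 WRITE c 70 -> skip
  v4 WRITE f 38 -> skip
  v5 WRITE a 41 -> skip
  v6 WRITE a 63 -> skip
  v7 WRITE d 25 -> skip
  v8 WRITE b 27 -> skip
  v9 WRITE b 42 -> skip
  v10 WRITE e 15 -> drop (> snap)
  v11 WRITE b 41 -> skip
  v12 WRITE d 6 -> skip
  v13 WRITE d 76 -> skip
  v14 WRITE c 25 -> skip
  v15 WRITE f 11 -> skip
  v16 WRITE b 78 -> skip
  v17 WRITE d 8 -> skip
  v18 WRITE f 69 -> skip
Collected: [(1, 58)]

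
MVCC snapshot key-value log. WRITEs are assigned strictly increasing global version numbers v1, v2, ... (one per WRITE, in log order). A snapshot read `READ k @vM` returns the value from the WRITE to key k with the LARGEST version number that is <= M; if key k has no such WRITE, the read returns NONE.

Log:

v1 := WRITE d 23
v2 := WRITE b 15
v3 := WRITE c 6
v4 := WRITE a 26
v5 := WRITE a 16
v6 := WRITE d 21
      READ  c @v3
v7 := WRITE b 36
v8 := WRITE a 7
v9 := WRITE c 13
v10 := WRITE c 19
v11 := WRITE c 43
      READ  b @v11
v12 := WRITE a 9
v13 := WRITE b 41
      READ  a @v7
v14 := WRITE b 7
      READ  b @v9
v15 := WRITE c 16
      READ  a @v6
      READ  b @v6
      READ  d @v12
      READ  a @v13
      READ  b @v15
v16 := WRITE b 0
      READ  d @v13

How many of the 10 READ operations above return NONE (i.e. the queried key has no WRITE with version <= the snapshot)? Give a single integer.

v1: WRITE d=23  (d history now [(1, 23)])
v2: WRITE b=15  (b history now [(2, 15)])
v3: WRITE c=6  (c history now [(3, 6)])
v4: WRITE a=26  (a history now [(4, 26)])
v5: WRITE a=16  (a history now [(4, 26), (5, 16)])
v6: WRITE d=21  (d history now [(1, 23), (6, 21)])
READ c @v3: history=[(3, 6)] -> pick v3 -> 6
v7: WRITE b=36  (b history now [(2, 15), (7, 36)])
v8: WRITE a=7  (a history now [(4, 26), (5, 16), (8, 7)])
v9: WRITE c=13  (c history now [(3, 6), (9, 13)])
v10: WRITE c=19  (c history now [(3, 6), (9, 13), (10, 19)])
v11: WRITE c=43  (c history now [(3, 6), (9, 13), (10, 19), (11, 43)])
READ b @v11: history=[(2, 15), (7, 36)] -> pick v7 -> 36
v12: WRITE a=9  (a history now [(4, 26), (5, 16), (8, 7), (12, 9)])
v13: WRITE b=41  (b history now [(2, 15), (7, 36), (13, 41)])
READ a @v7: history=[(4, 26), (5, 16), (8, 7), (12, 9)] -> pick v5 -> 16
v14: WRITE b=7  (b history now [(2, 15), (7, 36), (13, 41), (14, 7)])
READ b @v9: history=[(2, 15), (7, 36), (13, 41), (14, 7)] -> pick v7 -> 36
v15: WRITE c=16  (c history now [(3, 6), (9, 13), (10, 19), (11, 43), (15, 16)])
READ a @v6: history=[(4, 26), (5, 16), (8, 7), (12, 9)] -> pick v5 -> 16
READ b @v6: history=[(2, 15), (7, 36), (13, 41), (14, 7)] -> pick v2 -> 15
READ d @v12: history=[(1, 23), (6, 21)] -> pick v6 -> 21
READ a @v13: history=[(4, 26), (5, 16), (8, 7), (12, 9)] -> pick v12 -> 9
READ b @v15: history=[(2, 15), (7, 36), (13, 41), (14, 7)] -> pick v14 -> 7
v16: WRITE b=0  (b history now [(2, 15), (7, 36), (13, 41), (14, 7), (16, 0)])
READ d @v13: history=[(1, 23), (6, 21)] -> pick v6 -> 21
Read results in order: ['6', '36', '16', '36', '16', '15', '21', '9', '7', '21']
NONE count = 0

Answer: 0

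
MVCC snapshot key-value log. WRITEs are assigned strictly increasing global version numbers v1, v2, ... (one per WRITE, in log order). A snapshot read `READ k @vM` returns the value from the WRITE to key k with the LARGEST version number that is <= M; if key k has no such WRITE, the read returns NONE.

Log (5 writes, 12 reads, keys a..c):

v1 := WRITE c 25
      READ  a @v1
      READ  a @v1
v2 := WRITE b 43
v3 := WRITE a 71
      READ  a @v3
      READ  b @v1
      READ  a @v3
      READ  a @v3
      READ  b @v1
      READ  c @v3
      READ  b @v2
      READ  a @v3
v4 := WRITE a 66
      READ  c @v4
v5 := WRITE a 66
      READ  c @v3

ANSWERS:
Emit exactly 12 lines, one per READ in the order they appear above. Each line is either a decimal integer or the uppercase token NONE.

v1: WRITE c=25  (c history now [(1, 25)])
READ a @v1: history=[] -> no version <= 1 -> NONE
READ a @v1: history=[] -> no version <= 1 -> NONE
v2: WRITE b=43  (b history now [(2, 43)])
v3: WRITE a=71  (a history now [(3, 71)])
READ a @v3: history=[(3, 71)] -> pick v3 -> 71
READ b @v1: history=[(2, 43)] -> no version <= 1 -> NONE
READ a @v3: history=[(3, 71)] -> pick v3 -> 71
READ a @v3: history=[(3, 71)] -> pick v3 -> 71
READ b @v1: history=[(2, 43)] -> no version <= 1 -> NONE
READ c @v3: history=[(1, 25)] -> pick v1 -> 25
READ b @v2: history=[(2, 43)] -> pick v2 -> 43
READ a @v3: history=[(3, 71)] -> pick v3 -> 71
v4: WRITE a=66  (a history now [(3, 71), (4, 66)])
READ c @v4: history=[(1, 25)] -> pick v1 -> 25
v5: WRITE a=66  (a history now [(3, 71), (4, 66), (5, 66)])
READ c @v3: history=[(1, 25)] -> pick v1 -> 25

Answer: NONE
NONE
71
NONE
71
71
NONE
25
43
71
25
25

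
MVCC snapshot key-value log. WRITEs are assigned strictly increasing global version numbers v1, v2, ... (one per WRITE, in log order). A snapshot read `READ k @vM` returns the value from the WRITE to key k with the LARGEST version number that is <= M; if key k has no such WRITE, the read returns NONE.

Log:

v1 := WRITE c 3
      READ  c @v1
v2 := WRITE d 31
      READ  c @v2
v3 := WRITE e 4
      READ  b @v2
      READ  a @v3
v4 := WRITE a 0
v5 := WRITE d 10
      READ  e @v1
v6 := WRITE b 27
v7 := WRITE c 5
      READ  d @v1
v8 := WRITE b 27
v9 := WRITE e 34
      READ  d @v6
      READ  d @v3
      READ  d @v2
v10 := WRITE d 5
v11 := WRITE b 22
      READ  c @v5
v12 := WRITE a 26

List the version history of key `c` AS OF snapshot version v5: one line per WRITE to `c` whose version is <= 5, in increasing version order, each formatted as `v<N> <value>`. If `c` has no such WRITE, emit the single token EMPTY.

Answer: v1 3

Derivation:
Scan writes for key=c with version <= 5:
  v1 WRITE c 3 -> keep
  v2 WRITE d 31 -> skip
  v3 WRITE e 4 -> skip
  v4 WRITE a 0 -> skip
  v5 WRITE d 10 -> skip
  v6 WRITE b 27 -> skip
  v7 WRITE c 5 -> drop (> snap)
  v8 WRITE b 27 -> skip
  v9 WRITE e 34 -> skip
  v10 WRITE d 5 -> skip
  v11 WRITE b 22 -> skip
  v12 WRITE a 26 -> skip
Collected: [(1, 3)]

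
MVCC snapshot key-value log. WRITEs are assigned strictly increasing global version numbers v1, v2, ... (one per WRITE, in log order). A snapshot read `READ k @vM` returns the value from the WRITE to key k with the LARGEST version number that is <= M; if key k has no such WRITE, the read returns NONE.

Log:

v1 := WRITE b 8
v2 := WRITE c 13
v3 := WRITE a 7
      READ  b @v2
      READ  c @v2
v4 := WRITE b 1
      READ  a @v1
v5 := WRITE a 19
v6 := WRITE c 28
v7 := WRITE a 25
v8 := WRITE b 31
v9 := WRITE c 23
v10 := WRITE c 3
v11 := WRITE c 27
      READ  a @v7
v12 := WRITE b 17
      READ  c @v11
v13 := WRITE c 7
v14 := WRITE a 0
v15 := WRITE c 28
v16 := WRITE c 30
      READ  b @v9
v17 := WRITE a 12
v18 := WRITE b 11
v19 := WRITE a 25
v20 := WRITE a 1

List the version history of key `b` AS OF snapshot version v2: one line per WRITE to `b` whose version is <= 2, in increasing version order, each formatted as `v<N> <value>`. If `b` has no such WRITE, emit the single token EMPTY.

Scan writes for key=b with version <= 2:
  v1 WRITE b 8 -> keep
  v2 WRITE c 13 -> skip
  v3 WRITE a 7 -> skip
  v4 WRITE b 1 -> drop (> snap)
  v5 WRITE a 19 -> skip
  v6 WRITE c 28 -> skip
  v7 WRITE a 25 -> skip
  v8 WRITE b 31 -> drop (> snap)
  v9 WRITE c 23 -> skip
  v10 WRITE c 3 -> skip
  v11 WRITE c 27 -> skip
  v12 WRITE b 17 -> drop (> snap)
  v13 WRITE c 7 -> skip
  v14 WRITE a 0 -> skip
  v15 WRITE c 28 -> skip
  v16 WRITE c 30 -> skip
  v17 WRITE a 12 -> skip
  v18 WRITE b 11 -> drop (> snap)
  v19 WRITE a 25 -> skip
  v20 WRITE a 1 -> skip
Collected: [(1, 8)]

Answer: v1 8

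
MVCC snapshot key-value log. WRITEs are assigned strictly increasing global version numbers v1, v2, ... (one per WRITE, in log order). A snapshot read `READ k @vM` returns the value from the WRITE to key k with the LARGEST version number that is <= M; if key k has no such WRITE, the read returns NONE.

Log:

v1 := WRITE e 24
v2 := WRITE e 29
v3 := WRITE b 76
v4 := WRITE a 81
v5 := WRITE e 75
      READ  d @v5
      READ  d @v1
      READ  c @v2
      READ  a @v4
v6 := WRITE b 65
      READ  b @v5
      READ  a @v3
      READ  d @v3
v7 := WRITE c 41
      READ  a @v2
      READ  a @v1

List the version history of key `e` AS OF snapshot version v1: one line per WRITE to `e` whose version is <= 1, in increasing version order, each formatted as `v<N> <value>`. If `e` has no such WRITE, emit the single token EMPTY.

Answer: v1 24

Derivation:
Scan writes for key=e with version <= 1:
  v1 WRITE e 24 -> keep
  v2 WRITE e 29 -> drop (> snap)
  v3 WRITE b 76 -> skip
  v4 WRITE a 81 -> skip
  v5 WRITE e 75 -> drop (> snap)
  v6 WRITE b 65 -> skip
  v7 WRITE c 41 -> skip
Collected: [(1, 24)]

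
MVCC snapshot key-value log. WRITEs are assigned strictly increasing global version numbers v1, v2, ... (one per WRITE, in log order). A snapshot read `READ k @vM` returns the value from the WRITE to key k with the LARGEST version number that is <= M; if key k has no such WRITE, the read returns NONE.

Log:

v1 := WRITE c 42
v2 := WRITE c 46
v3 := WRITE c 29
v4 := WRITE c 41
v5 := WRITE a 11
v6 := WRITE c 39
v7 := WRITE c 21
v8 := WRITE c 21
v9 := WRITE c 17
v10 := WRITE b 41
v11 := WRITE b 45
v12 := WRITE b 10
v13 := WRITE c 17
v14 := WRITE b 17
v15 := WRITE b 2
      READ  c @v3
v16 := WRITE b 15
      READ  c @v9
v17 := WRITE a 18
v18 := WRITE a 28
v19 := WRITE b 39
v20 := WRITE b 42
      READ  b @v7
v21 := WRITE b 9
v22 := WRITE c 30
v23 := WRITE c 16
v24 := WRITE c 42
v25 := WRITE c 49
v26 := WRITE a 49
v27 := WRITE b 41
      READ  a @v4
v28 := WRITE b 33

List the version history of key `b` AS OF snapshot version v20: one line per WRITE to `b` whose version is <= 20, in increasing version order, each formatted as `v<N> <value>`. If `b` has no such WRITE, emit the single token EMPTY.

Scan writes for key=b with version <= 20:
  v1 WRITE c 42 -> skip
  v2 WRITE c 46 -> skip
  v3 WRITE c 29 -> skip
  v4 WRITE c 41 -> skip
  v5 WRITE a 11 -> skip
  v6 WRITE c 39 -> skip
  v7 WRITE c 21 -> skip
  v8 WRITE c 21 -> skip
  v9 WRITE c 17 -> skip
  v10 WRITE b 41 -> keep
  v11 WRITE b 45 -> keep
  v12 WRITE b 10 -> keep
  v13 WRITE c 17 -> skip
  v14 WRITE b 17 -> keep
  v15 WRITE b 2 -> keep
  v16 WRITE b 15 -> keep
  v17 WRITE a 18 -> skip
  v18 WRITE a 28 -> skip
  v19 WRITE b 39 -> keep
  v20 WRITE b 42 -> keep
  v21 WRITE b 9 -> drop (> snap)
  v22 WRITE c 30 -> skip
  v23 WRITE c 16 -> skip
  v24 WRITE c 42 -> skip
  v25 WRITE c 49 -> skip
  v26 WRITE a 49 -> skip
  v27 WRITE b 41 -> drop (> snap)
  v28 WRITE b 33 -> drop (> snap)
Collected: [(10, 41), (11, 45), (12, 10), (14, 17), (15, 2), (16, 15), (19, 39), (20, 42)]

Answer: v10 41
v11 45
v12 10
v14 17
v15 2
v16 15
v19 39
v20 42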